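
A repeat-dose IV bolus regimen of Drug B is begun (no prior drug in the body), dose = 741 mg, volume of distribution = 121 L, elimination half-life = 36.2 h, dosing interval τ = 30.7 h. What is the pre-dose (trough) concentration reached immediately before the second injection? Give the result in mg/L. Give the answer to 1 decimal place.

C₀ per dose = Dose / Vd = 741 / 121 = 6.124 mg/L
k = ln2 / t½ = 0.693147 / 36.2 = 0.01915 h⁻¹
Fraction remaining after one interval: r = e^(−kτ) = e^(−0.01915 × 30.7) = 0.5555
Before dose 2, 1 dose has been given (aged 1τ).
C_trough = C₀ × r = 6.124 × 0.5555 = 3.402 mg/L

3.4 mg/L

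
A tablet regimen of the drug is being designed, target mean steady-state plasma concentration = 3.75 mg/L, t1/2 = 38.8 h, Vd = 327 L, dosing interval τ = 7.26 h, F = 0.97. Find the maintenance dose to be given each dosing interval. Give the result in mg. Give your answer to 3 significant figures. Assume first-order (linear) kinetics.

164 mg

k = ln2 / t½ = 0.693147 / 38.8 = 0.01786 h⁻¹
CL = k × Vd = 0.01786 × 327 = 5.840 L/h
At steady state, F × (Dose/τ) = Css × CL.
Dose = Css × CL × τ / F = 3.75 × 5.840 × 7.26 / 0.97 = 163.9 mg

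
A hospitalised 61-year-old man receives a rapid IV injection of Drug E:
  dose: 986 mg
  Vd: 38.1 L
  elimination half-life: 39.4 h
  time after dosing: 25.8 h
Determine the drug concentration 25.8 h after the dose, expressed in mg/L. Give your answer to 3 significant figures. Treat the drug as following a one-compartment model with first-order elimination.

C₀ = Dose / Vd = 986.0 / 38.1 = 25.88 mg/L
k = ln2 / t½ = 0.693147 / 39.4 = 0.01759 h⁻¹
C = C₀ · e^(−k·t) = 25.88 × e^(−0.01759 × 25.8)
  = 25.88 × 0.6352 = 16.44 mg/L

16.4 mg/L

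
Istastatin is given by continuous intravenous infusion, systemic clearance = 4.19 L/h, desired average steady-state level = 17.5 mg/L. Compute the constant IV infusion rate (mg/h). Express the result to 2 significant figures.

73 mg/h

At steady state, infusion rate R₀ = Css × CL = 17.5 × 4.190 = 73.33 mg/h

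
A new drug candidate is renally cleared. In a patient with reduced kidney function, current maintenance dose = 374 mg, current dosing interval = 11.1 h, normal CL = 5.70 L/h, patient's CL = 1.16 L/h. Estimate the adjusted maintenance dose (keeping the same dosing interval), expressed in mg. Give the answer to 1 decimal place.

76.1 mg

To keep the same average steady-state level, dosing rate must scale with clearance.
CL ratio = 1.16 / 5.70 = 0.2035
New dose (same interval) = 374 × 0.2035 = 76.11 mg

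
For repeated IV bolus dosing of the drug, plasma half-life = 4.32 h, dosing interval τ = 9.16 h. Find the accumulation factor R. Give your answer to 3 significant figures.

k = ln2 / t½ = 0.693147 / 4.32 = 0.1605 h⁻¹
e^(−kτ) = e^(−0.1605 × 9.16) = 0.2299
Accumulation ratio R = 1 / (1 − e^(−kτ)) = 1 / (1 − 0.2299) = 1.299

1.30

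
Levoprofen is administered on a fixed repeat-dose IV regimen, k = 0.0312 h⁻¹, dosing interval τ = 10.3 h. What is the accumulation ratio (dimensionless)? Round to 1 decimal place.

3.6

e^(−kτ) = e^(−0.03120 × 10.3) = 0.7252
Accumulation ratio R = 1 / (1 − e^(−kτ)) = 1 / (1 − 0.7252) = 3.639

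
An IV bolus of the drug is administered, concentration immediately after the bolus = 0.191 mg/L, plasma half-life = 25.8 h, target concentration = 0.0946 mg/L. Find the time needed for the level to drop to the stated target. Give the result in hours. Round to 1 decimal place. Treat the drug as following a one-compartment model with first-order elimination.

26.2 h

k = ln2 / t½ = 0.693147 / 25.8 = 0.02687 h⁻¹
t = ln(C₀ / C) / k = ln(0.1910 / 0.0946) / 0.02687
  = ln(2.019) / 0.02687 = 0.7026 / 0.02687 = 26.15 h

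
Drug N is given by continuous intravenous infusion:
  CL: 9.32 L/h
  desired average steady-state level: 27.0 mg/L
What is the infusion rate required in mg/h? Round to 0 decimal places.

At steady state, infusion rate R₀ = Css × CL = 27.0 × 9.320 = 251.6 mg/h

252 mg/h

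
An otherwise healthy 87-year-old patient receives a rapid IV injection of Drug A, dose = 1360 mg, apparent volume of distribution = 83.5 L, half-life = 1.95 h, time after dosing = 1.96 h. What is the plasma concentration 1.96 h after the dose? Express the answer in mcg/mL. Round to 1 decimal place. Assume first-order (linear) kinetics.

C₀ = Dose / Vd = 1360 / 83.5 = 16.29 mg/L
k = ln2 / t½ = 0.693147 / 1.95 = 0.3555 h⁻¹
C = C₀ · e^(−k·t) = 16.29 × e^(−0.3555 × 1.96)
  = 16.29 × 0.4982 = 8.116 mg/L
(8.116 mg/L = 8.116 mcg/mL)

8.1 mcg/mL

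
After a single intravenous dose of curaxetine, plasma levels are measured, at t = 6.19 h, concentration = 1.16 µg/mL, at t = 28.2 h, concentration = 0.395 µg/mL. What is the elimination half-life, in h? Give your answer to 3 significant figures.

14.2 h

k = ln(C₁/C₂) / (t₂ − t₁) = ln(1.16/0.395) / (28.2 − 6.19)
  = 1.077 / 22.01 = 0.04893 h⁻¹
t½ = ln2 / k = 0.693147 / 0.04893 = 14.17 h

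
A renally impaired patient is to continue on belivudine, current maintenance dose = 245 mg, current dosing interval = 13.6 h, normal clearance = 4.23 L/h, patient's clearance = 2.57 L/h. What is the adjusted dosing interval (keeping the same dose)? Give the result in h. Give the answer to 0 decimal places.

To keep the same average steady-state level, dosing rate must scale with clearance.
CL ratio = 2.57 / 4.23 = 0.6076
New interval (same dose) = 13.6 / 0.6076 = 22.38 h

22 h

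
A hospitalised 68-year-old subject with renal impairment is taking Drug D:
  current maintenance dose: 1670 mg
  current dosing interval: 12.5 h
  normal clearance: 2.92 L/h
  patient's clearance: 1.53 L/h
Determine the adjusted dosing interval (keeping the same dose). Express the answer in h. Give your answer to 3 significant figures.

23.9 h

To keep the same average steady-state level, dosing rate must scale with clearance.
CL ratio = 1.53 / 2.92 = 0.5240
New interval (same dose) = 12.5 / 0.5240 = 23.85 h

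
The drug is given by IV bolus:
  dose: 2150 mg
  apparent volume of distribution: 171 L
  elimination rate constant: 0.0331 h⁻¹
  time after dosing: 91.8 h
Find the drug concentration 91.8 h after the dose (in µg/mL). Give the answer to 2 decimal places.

C₀ = Dose / Vd = 2150 / 171 = 12.57 mg/L
C = C₀ · e^(−k·t) = 12.57 × e^(−0.03310 × 91.8)
  = 12.57 × 0.04790 = 0.6021 mg/L
(0.6021 mg/L = 0.6021 µg/mL)

0.60 µg/mL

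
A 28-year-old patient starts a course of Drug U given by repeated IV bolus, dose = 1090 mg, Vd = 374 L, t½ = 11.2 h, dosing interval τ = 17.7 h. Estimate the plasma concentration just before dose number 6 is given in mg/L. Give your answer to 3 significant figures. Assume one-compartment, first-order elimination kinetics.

1.46 mg/L

C₀ per dose = Dose / Vd = 1090 / 374 = 2.914 mg/L
k = ln2 / t½ = 0.693147 / 11.2 = 0.06189 h⁻¹
Fraction remaining after one interval: r = e^(−kτ) = e^(−0.06189 × 17.7) = 0.3344
Before dose 6, 5 doses have been given (aged 1τ, 2τ, 3τ, 4τ, 5τ).
C_trough = C₀ × (r + r² + … + r^5) = C₀ × r(1−r^5)/(1−r)
        = 2.914 × 0.3344 × (1 − 0.004181) / (1 − 0.3344) = 1.458 mg/L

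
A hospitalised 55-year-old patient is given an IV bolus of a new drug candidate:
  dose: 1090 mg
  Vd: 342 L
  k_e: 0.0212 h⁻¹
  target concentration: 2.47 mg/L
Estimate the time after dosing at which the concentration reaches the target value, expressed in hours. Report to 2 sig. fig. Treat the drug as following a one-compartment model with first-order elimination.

C₀ = Dose / Vd = 1090 / 342 = 3.187 mg/L
t = ln(C₀ / C) / k = ln(3.187 / 2.47) / 0.02120
  = ln(1.290) / 0.02120 = 0.2546 / 0.02120 = 12.01 h

12 h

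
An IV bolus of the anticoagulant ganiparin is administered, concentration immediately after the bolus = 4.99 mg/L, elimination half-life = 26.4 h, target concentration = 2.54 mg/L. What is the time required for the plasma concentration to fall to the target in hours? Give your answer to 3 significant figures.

k = ln2 / t½ = 0.693147 / 26.4 = 0.02626 h⁻¹
t = ln(C₀ / C) / k = ln(4.990 / 2.54) / 0.02626
  = ln(1.965) / 0.02626 = 0.6755 / 0.02626 = 25.72 h

25.7 h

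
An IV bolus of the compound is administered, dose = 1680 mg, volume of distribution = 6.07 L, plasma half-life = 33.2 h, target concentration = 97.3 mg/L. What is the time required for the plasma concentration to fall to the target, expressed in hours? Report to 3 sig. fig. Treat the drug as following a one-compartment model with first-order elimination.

50.1 h

C₀ = Dose / Vd = 1680 / 6.07 = 276.8 mg/L
k = ln2 / t½ = 0.693147 / 33.2 = 0.02088 h⁻¹
t = ln(C₀ / C) / k = ln(276.8 / 97.3) / 0.02088
  = ln(2.845) / 0.02088 = 1.046 / 0.02088 = 50.10 h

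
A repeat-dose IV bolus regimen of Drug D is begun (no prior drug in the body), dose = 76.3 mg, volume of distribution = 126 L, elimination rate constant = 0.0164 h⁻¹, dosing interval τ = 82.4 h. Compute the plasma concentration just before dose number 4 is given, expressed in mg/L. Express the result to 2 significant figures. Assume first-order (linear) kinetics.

C₀ per dose = Dose / Vd = 76.3 / 126 = 0.6056 mg/L
Fraction remaining after one interval: r = e^(−kτ) = e^(−0.01640 × 82.4) = 0.2589
Before dose 4, 3 doses have been given (aged 1τ, 2τ, 3τ).
C_trough = C₀ × (r + r² + … + r^3) = C₀ × r(1−r^3)/(1−r)
        = 0.6056 × 0.2589 × (1 − 0.01735) / (1 − 0.2589) = 0.2079 mg/L

0.21 mg/L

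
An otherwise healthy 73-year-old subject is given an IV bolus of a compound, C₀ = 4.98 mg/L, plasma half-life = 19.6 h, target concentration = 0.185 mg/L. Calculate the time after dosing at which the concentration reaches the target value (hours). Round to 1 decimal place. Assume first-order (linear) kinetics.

k = ln2 / t½ = 0.693147 / 19.6 = 0.03536 h⁻¹
t = ln(C₀ / C) / k = ln(4.980 / 0.185) / 0.03536
  = ln(26.92) / 0.03536 = 3.293 / 0.03536 = 93.13 h

93.1 h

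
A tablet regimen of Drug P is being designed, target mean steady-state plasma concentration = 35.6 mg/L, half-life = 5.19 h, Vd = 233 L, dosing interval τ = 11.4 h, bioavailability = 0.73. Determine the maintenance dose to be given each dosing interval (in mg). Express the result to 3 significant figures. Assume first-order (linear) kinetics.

17300 mg

k = ln2 / t½ = 0.693147 / 5.19 = 0.1336 h⁻¹
CL = k × Vd = 0.1336 × 233 = 31.13 L/h
At steady state, F × (Dose/τ) = Css × CL.
Dose = Css × CL × τ / F = 35.6 × 31.13 × 11.4 / 0.73 = 17310 mg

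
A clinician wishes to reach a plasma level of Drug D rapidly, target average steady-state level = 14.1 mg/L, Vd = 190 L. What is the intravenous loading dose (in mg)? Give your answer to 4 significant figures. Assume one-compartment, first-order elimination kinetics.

LD = Css × Vd = 14.1 × 190 = 2679 mg

2679 mg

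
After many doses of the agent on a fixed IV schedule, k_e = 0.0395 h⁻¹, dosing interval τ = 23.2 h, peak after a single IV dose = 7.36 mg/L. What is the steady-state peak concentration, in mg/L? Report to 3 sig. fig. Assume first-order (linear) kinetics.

e^(−kτ) = e^(−0.03950 × 23.2) = 0.4000
Accumulation ratio R = 1 / (1 − e^(−kτ)) = 1 / (1 − 0.4000) = 1.667
Steady-state peak = C₀ × R = 7.36 × 1.667 = 12.27 mg/L

12.3 mg/L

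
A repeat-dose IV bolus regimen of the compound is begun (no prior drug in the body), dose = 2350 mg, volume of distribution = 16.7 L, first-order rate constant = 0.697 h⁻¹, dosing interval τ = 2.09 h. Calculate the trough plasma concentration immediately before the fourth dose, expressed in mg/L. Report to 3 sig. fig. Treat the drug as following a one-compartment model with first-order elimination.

42.2 mg/L

C₀ per dose = Dose / Vd = 2350 / 16.7 = 140.7 mg/L
Fraction remaining after one interval: r = e^(−kτ) = e^(−0.6970 × 2.09) = 0.2330
Before dose 4, 3 doses have been given (aged 1τ, 2τ, 3τ).
C_trough = C₀ × (r + r² + … + r^3) = C₀ × r(1−r^3)/(1−r)
        = 140.7 × 0.2330 × (1 − 0.01265) / (1 − 0.2330) = 42.20 mg/L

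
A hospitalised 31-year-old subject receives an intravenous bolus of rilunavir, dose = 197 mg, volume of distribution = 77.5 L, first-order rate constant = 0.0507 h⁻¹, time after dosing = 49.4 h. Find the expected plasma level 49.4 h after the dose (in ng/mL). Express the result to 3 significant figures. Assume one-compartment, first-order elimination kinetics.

C₀ = Dose / Vd = 197.0 / 77.5 = 2.542 mg/L
C = C₀ · e^(−k·t) = 2.542 × e^(−0.05070 × 49.4)
  = 2.542 × 0.08171 = 0.2077 mg/L
Convert: 0.2077 mg/L × 1000 = 207.7 ng/mL

208 ng/mL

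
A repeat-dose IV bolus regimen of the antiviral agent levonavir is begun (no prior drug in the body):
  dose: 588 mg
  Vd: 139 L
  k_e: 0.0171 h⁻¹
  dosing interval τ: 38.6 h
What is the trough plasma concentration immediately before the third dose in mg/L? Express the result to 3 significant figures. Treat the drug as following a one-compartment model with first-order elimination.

3.32 mg/L

C₀ per dose = Dose / Vd = 588 / 139 = 4.230 mg/L
Fraction remaining after one interval: r = e^(−kτ) = e^(−0.01710 × 38.6) = 0.5168
Before dose 3, 2 doses have been given (aged 1τ, 2τ).
C_trough = C₀ × (r + r²) = 4.230 × (0.5168 + 0.2671) = 3.316 mg/L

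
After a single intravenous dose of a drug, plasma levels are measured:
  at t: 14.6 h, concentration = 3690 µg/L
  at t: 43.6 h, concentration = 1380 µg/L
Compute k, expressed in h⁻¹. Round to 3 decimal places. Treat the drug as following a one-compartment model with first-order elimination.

0.034 h⁻¹

k = ln(C₁/C₂) / (t₂ − t₁) = ln(3690/1380) / (43.6 − 14.6)
  = 0.9835 / 29.00 = 0.03391 h⁻¹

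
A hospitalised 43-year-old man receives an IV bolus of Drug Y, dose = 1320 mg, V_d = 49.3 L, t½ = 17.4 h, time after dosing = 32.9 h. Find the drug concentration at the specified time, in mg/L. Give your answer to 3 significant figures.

7.22 mg/L

C₀ = Dose / Vd = 1320 / 49.3 = 26.77 mg/L
k = ln2 / t½ = 0.693147 / 17.4 = 0.03984 h⁻¹
C = C₀ · e^(−k·t) = 26.77 × e^(−0.03984 × 32.9)
  = 26.77 × 0.2696 = 7.217 mg/L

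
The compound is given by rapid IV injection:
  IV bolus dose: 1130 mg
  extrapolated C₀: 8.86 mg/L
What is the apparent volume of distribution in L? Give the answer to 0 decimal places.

128 L

Vd = Dose / C₀ = 1130 / 8.86 = 127.5 L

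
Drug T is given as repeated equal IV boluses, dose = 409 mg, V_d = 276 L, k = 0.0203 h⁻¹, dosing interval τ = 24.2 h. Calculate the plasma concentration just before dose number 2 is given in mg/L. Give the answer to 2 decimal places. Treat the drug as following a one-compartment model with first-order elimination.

0.91 mg/L

C₀ per dose = Dose / Vd = 409 / 276 = 1.482 mg/L
Fraction remaining after one interval: r = e^(−kτ) = e^(−0.02030 × 24.2) = 0.6119
Before dose 2, 1 dose has been given (aged 1τ).
C_trough = C₀ × r = 1.482 × 0.6119 = 0.9068 mg/L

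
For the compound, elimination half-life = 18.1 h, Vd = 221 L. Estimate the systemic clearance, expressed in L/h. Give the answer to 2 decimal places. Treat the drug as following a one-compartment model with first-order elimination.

8.46 L/h

k = ln2 / t½ = 0.693147 / 18.1 = 0.03830 h⁻¹
CL = k × Vd = 0.03830 × 221 = 8.464 L/h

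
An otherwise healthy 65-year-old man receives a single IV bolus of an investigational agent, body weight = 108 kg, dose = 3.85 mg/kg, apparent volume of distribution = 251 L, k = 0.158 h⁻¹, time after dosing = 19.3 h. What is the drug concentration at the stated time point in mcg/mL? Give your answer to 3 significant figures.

0.0785 mcg/mL

Total dose = 3.85 × 108 = 415.8 mg
C₀ = Dose / Vd = 415.8 / 251 = 1.657 mg/L
C = C₀ · e^(−k·t) = 1.657 × e^(−0.1580 × 19.3)
  = 1.657 × 0.04739 = 0.07853 mg/L
(0.07853 mg/L = 0.07853 mcg/mL)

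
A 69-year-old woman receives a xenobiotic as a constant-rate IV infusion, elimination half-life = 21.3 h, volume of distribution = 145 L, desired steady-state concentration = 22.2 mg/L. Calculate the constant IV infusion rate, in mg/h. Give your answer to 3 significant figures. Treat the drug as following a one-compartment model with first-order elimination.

105 mg/h

k = ln2 / t½ = 0.693147 / 21.3 = 0.03254 h⁻¹
CL = k × Vd = 0.03254 × 145 = 4.718 L/h
At steady state, infusion rate R₀ = Css × CL = 22.2 × 4.718 = 104.7 mg/h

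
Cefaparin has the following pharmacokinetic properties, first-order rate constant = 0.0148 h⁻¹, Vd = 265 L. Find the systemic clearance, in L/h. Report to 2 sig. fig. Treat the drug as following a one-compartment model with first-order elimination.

CL = k × Vd = 0.0148 × 265 = 3.922 L/h

3.9 L/h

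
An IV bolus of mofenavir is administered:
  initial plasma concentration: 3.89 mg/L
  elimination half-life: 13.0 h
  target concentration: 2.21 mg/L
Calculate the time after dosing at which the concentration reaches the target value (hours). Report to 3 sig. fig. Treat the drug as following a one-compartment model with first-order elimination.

k = ln2 / t½ = 0.693147 / 13.0 = 0.05332 h⁻¹
t = ln(C₀ / C) / k = ln(3.890 / 2.21) / 0.05332
  = ln(1.760) / 0.05332 = 0.5653 / 0.05332 = 10.60 h

10.6 h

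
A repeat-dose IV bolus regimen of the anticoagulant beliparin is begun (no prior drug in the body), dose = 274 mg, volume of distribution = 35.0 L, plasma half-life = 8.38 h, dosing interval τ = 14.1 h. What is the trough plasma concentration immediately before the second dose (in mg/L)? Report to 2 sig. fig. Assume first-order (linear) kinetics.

C₀ per dose = Dose / Vd = 274 / 35.0 = 7.829 mg/L
k = ln2 / t½ = 0.693147 / 8.38 = 0.08271 h⁻¹
Fraction remaining after one interval: r = e^(−kτ) = e^(−0.08271 × 14.1) = 0.3115
Before dose 2, 1 dose has been given (aged 1τ).
C_trough = C₀ × r = 7.829 × 0.3115 = 2.439 mg/L

2.4 mg/L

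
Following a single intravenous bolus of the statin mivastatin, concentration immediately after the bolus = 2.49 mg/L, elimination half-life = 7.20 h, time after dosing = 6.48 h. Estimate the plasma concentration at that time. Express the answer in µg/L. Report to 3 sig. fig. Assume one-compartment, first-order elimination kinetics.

1330 µg/L

k = ln2 / t½ = 0.693147 / 7.20 = 0.09627 h⁻¹
C = C₀ · e^(−k·t) = 2.490 × e^(−0.09627 × 6.48)
  = 2.490 × 0.5359 = 1.334 mg/L
Convert: 1.334 mg/L × 1000 = 1334 µg/L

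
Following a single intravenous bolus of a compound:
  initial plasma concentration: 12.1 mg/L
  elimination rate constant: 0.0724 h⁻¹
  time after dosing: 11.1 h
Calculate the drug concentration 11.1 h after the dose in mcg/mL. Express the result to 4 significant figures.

5.417 mcg/mL

C = C₀ · e^(−k·t) = 12.10 × e^(−0.07240 × 11.1)
  = 12.10 × 0.4477 = 5.417 mg/L
(5.417 mg/L = 5.417 mcg/mL)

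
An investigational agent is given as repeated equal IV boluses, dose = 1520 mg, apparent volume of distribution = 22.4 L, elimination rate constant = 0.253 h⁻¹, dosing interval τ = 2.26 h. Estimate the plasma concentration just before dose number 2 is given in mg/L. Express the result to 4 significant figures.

C₀ per dose = Dose / Vd = 1520 / 22.4 = 67.86 mg/L
Fraction remaining after one interval: r = e^(−kτ) = e^(−0.2530 × 2.26) = 0.5645
Before dose 2, 1 dose has been given (aged 1τ).
C_trough = C₀ × r = 67.86 × 0.5645 = 38.31 mg/L

38.31 mg/L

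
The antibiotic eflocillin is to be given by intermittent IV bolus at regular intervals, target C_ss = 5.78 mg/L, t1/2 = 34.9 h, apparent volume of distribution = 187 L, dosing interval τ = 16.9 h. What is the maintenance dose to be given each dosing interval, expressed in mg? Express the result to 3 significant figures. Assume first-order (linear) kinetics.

363 mg

k = ln2 / t½ = 0.693147 / 34.9 = 0.01986 h⁻¹
CL = k × Vd = 0.01986 × 187 = 3.714 L/h
At steady state, Dose/τ = Css × CL.
Dose = Css × CL × τ = 5.78 × 3.714 × 16.9 = 362.8 mg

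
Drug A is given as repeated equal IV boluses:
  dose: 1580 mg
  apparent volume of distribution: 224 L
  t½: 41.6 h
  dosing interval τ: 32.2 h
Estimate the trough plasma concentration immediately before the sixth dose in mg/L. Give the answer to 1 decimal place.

C₀ per dose = Dose / Vd = 1580 / 224 = 7.054 mg/L
k = ln2 / t½ = 0.693147 / 41.6 = 0.01666 h⁻¹
Fraction remaining after one interval: r = e^(−kτ) = e^(−0.01666 × 32.2) = 0.5848
Before dose 6, 5 doses have been given (aged 1τ, 2τ, 3τ, 4τ, 5τ).
C_trough = C₀ × (r + r² + … + r^5) = C₀ × r(1−r^5)/(1−r)
        = 7.054 × 0.5848 × (1 − 0.06840) / (1 − 0.5848) = 9.256 mg/L

9.3 mg/L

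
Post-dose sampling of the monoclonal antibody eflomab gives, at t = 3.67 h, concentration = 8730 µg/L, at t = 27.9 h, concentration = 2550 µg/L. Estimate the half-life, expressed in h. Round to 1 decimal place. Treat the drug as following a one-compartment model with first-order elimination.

13.6 h

k = ln(C₁/C₂) / (t₂ − t₁) = ln(8730/2550) / (27.9 − 3.67)
  = 1.231 / 24.23 = 0.05080 h⁻¹
t½ = ln2 / k = 0.693147 / 0.05080 = 13.64 h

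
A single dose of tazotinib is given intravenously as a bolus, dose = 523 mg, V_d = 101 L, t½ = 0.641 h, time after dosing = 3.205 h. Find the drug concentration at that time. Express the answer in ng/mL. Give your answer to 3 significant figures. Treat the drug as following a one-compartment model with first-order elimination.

162 ng/mL

C₀ = Dose / Vd = 523.0 / 101 = 5.178 mg/L
k = ln2 / t½ = 0.693147 / 0.641 = 1.081 h⁻¹
t / t½ = 3.205 / 0.641 = 5 half-lives
C = C₀ × (1/2)^5 = 5.178 × 0.03125 = 0.1618 mg/L
Convert: 0.1618 mg/L × 1000 = 161.8 ng/mL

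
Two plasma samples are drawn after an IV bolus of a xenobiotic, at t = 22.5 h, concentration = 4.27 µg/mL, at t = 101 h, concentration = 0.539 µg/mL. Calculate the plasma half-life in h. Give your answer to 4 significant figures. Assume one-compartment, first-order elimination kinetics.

26.29 h

k = ln(C₁/C₂) / (t₂ − t₁) = ln(4.27/0.539) / (101 − 22.5)
  = 2.070 / 78.50 = 0.02637 h⁻¹
t½ = ln2 / k = 0.693147 / 0.02637 = 26.29 h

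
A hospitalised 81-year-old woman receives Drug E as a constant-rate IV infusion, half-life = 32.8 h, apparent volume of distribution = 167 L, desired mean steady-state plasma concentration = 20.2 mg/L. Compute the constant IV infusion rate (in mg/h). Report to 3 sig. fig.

71.3 mg/h

k = ln2 / t½ = 0.693147 / 32.8 = 0.02113 h⁻¹
CL = k × Vd = 0.02113 × 167 = 3.529 L/h
At steady state, infusion rate R₀ = Css × CL = 20.2 × 3.529 = 71.29 mg/h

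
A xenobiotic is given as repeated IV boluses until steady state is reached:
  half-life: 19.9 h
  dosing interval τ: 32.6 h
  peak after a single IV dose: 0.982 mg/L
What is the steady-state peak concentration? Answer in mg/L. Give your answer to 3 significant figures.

k = ln2 / t½ = 0.693147 / 19.9 = 0.03483 h⁻¹
e^(−kτ) = e^(−0.03483 × 32.6) = 0.3213
Accumulation ratio R = 1 / (1 − e^(−kτ)) = 1 / (1 − 0.3213) = 1.473
Steady-state peak = C₀ × R = 0.982 × 1.473 = 1.446 mg/L

1.45 mg/L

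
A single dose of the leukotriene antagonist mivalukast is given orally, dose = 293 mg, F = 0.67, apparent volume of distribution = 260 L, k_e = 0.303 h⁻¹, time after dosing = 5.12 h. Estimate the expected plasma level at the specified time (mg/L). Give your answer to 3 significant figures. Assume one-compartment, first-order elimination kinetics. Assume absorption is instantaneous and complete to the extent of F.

Amount reaching circulation = F × Dose = 0.67 × 293.0 = 196.3 mg
C₀ = F·Dose / Vd = 196.3 / 260 = 0.7550 mg/L
C = C₀ · e^(−k·t) = 0.7550 × e^(−0.3030 × 5.12)
  = 0.7550 × 0.2120 = 0.1601 mg/L

0.160 mg/L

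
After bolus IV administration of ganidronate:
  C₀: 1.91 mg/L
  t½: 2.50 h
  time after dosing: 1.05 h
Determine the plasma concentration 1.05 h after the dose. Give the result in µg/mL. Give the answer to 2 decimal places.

1.43 µg/mL

k = ln2 / t½ = 0.693147 / 2.50 = 0.2773 h⁻¹
C = C₀ · e^(−k·t) = 1.910 × e^(−0.2773 × 1.05)
  = 1.910 × 0.7474 = 1.428 mg/L
(1.428 mg/L = 1.428 µg/mL)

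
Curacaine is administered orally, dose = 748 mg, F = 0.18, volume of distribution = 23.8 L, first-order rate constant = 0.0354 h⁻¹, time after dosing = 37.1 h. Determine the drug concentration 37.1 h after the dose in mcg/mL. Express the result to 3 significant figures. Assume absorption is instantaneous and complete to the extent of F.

Amount reaching circulation = F × Dose = 0.18 × 748.0 = 134.6 mg
C₀ = F·Dose / Vd = 134.6 / 23.8 = 5.655 mg/L
C = C₀ · e^(−k·t) = 5.655 × e^(−0.03540 × 37.1)
  = 5.655 × 0.2689 = 1.521 mg/L
(1.521 mg/L = 1.521 mcg/mL)

1.52 mcg/mL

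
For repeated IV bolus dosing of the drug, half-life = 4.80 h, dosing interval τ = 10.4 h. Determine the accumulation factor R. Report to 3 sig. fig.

k = ln2 / t½ = 0.693147 / 4.80 = 0.1444 h⁻¹
e^(−kτ) = e^(−0.1444 × 10.4) = 0.2227
Accumulation ratio R = 1 / (1 − e^(−kτ)) = 1 / (1 − 0.2227) = 1.287

1.29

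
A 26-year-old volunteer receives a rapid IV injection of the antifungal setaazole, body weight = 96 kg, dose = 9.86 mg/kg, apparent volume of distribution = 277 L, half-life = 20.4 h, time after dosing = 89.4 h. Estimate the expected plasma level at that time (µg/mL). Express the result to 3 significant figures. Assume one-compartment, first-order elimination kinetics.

0.164 µg/mL

Total dose = 9.86 × 96 = 946.6 mg
C₀ = Dose / Vd = 946.6 / 277 = 3.417 mg/L
k = ln2 / t½ = 0.693147 / 20.4 = 0.03398 h⁻¹
C = C₀ · e^(−k·t) = 3.417 × e^(−0.03398 × 89.4)
  = 3.417 × 0.04794 = 0.1638 mg/L
(0.1638 mg/L = 0.1638 µg/mL)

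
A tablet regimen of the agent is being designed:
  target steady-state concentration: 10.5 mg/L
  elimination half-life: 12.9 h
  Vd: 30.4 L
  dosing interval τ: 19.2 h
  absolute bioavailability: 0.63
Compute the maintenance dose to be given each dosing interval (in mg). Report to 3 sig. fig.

523 mg

k = ln2 / t½ = 0.693147 / 12.9 = 0.05373 h⁻¹
CL = k × Vd = 0.05373 × 30.4 = 1.633 L/h
At steady state, F × (Dose/τ) = Css × CL.
Dose = Css × CL × τ / F = 10.5 × 1.633 × 19.2 / 0.63 = 522.6 mg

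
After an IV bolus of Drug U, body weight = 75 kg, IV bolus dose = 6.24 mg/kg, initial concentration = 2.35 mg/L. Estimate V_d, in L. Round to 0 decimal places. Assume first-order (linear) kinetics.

199 L

Dose = 6.24 × 75 = 468.0 mg
Vd = Dose / C₀ = 468.0 / 2.35 = 199.1 L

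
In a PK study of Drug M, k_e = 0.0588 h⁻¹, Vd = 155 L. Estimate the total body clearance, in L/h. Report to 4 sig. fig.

9.114 L/h

CL = k × Vd = 0.0588 × 155 = 9.114 L/h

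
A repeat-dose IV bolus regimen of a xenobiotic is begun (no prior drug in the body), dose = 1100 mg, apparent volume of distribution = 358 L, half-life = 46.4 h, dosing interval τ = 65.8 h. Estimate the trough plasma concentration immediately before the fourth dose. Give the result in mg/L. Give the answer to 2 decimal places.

C₀ per dose = Dose / Vd = 1100 / 358 = 3.073 mg/L
k = ln2 / t½ = 0.693147 / 46.4 = 0.01494 h⁻¹
Fraction remaining after one interval: r = e^(−kτ) = e^(−0.01494 × 65.8) = 0.3742
Before dose 4, 3 doses have been given (aged 1τ, 2τ, 3τ).
C_trough = C₀ × (r + r² + … + r^3) = C₀ × r(1−r^3)/(1−r)
        = 3.073 × 0.3742 × (1 − 0.05240) / (1 − 0.3742) = 1.741 mg/L

1.74 mg/L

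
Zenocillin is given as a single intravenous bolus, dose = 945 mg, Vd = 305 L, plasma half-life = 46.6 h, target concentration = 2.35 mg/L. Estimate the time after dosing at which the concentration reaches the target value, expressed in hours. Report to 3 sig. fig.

18.6 h

C₀ = Dose / Vd = 945.0 / 305 = 3.098 mg/L
k = ln2 / t½ = 0.693147 / 46.6 = 0.01487 h⁻¹
t = ln(C₀ / C) / k = ln(3.098 / 2.35) / 0.01487
  = ln(1.318) / 0.01487 = 0.2761 / 0.01487 = 18.57 h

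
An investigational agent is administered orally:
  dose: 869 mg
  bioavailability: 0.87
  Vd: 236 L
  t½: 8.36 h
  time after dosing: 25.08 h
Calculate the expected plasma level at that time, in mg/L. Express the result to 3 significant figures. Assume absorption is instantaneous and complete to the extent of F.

Amount reaching circulation = F × Dose = 0.87 × 869.0 = 756.0 mg
C₀ = F·Dose / Vd = 756.0 / 236 = 3.203 mg/L
k = ln2 / t½ = 0.693147 / 8.36 = 0.08291 h⁻¹
t / t½ = 25.08 / 8.36 = 3 half-lives
C = C₀ × (1/2)^3 = 3.203 × 0.1250 = 0.4004 mg/L

0.400 mg/L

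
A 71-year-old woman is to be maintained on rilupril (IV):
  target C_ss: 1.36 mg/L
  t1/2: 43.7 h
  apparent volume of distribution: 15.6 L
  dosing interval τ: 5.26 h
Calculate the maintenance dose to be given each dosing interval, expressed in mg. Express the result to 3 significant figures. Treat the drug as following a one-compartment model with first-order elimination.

k = ln2 / t½ = 0.693147 / 43.7 = 0.01586 h⁻¹
CL = k × Vd = 0.01586 × 15.6 = 0.2474 L/h
At steady state, Dose/τ = Css × CL.
Dose = Css × CL × τ = 1.36 × 0.2474 × 5.26 = 1.770 mg

1.77 mg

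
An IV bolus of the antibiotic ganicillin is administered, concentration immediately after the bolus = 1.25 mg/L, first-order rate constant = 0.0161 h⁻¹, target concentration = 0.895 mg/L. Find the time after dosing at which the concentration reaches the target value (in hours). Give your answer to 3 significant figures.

20.8 h

t = ln(C₀ / C) / k = ln(1.250 / 0.895) / 0.01610
  = ln(1.397) / 0.01610 = 0.3343 / 0.01610 = 20.76 h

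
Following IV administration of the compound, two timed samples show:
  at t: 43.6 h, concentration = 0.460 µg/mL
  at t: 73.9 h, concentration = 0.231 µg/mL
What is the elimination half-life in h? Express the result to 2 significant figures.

k = ln(C₁/C₂) / (t₂ − t₁) = ln(0.460/0.231) / (73.9 − 43.6)
  = 0.6888 / 30.30 = 0.02273 h⁻¹
t½ = ln2 / k = 0.693147 / 0.02273 = 30.49 h

30 h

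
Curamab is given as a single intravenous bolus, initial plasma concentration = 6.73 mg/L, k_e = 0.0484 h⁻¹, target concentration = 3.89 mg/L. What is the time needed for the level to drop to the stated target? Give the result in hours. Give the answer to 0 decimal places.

11 h

t = ln(C₀ / C) / k = ln(6.730 / 3.89) / 0.04840
  = ln(1.730) / 0.04840 = 0.5481 / 0.04840 = 11.32 h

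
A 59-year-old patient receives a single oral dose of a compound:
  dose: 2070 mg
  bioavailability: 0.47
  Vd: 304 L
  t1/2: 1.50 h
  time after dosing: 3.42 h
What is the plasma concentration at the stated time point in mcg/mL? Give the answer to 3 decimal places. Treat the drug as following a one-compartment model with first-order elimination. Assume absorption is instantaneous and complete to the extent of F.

Amount reaching circulation = F × Dose = 0.47 × 2070 = 972.9 mg
C₀ = F·Dose / Vd = 972.9 / 304 = 3.200 mg/L
k = ln2 / t½ = 0.693147 / 1.50 = 0.4621 h⁻¹
C = C₀ · e^(−k·t) = 3.200 × e^(−0.4621 × 3.42)
  = 3.200 × 0.2059 = 0.6589 mg/L
(0.6589 mg/L = 0.6589 mcg/mL)

0.659 mcg/mL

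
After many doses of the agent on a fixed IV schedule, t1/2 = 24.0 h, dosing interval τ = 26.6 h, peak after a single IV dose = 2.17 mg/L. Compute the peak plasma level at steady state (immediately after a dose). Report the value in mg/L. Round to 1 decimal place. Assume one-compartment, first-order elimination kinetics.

k = ln2 / t½ = 0.693147 / 24.0 = 0.02888 h⁻¹
e^(−kτ) = e^(−0.02888 × 26.6) = 0.4638
Accumulation ratio R = 1 / (1 − e^(−kτ)) = 1 / (1 − 0.4638) = 1.865
Steady-state peak = C₀ × R = 2.17 × 1.865 = 4.047 mg/L

4.0 mg/L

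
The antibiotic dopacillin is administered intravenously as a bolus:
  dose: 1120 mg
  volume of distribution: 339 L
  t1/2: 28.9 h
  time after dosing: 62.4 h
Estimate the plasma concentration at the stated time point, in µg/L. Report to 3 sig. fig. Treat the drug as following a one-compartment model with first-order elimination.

740 µg/L

C₀ = Dose / Vd = 1120 / 339 = 3.304 mg/L
k = ln2 / t½ = 0.693147 / 28.9 = 0.02398 h⁻¹
C = C₀ · e^(−k·t) = 3.304 × e^(−0.02398 × 62.4)
  = 3.304 × 0.2239 = 0.7398 mg/L
Convert: 0.7398 mg/L × 1000 = 739.8 µg/L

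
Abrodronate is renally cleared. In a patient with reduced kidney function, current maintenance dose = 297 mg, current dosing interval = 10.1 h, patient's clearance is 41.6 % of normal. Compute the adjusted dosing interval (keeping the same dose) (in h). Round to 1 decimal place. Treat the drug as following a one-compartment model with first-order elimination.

To keep the same average steady-state level, dosing rate must scale with clearance.
CL ratio = 41.6 / 100 = 0.4160
New interval (same dose) = 10.1 / 0.4160 = 24.28 h

24.3 h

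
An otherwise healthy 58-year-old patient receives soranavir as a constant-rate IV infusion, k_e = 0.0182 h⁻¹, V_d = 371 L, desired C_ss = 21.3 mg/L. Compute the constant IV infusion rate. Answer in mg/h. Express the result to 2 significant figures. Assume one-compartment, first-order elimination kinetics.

140 mg/h

CL = k × Vd = 0.01820 × 371 = 6.752 L/h
At steady state, infusion rate R₀ = Css × CL = 21.3 × 6.752 = 143.8 mg/h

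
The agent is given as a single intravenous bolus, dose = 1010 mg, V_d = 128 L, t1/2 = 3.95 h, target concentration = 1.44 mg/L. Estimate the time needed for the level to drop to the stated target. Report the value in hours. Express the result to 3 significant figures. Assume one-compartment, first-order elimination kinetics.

C₀ = Dose / Vd = 1010 / 128 = 7.891 mg/L
k = ln2 / t½ = 0.693147 / 3.95 = 0.1755 h⁻¹
t = ln(C₀ / C) / k = ln(7.891 / 1.44) / 0.1755
  = ln(5.480) / 0.1755 = 1.701 / 0.1755 = 9.692 h

9.69 h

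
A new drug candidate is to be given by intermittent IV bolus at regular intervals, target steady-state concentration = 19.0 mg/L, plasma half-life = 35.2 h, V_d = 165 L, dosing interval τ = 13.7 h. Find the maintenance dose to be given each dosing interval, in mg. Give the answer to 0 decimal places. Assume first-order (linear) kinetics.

846 mg

k = ln2 / t½ = 0.693147 / 35.2 = 0.01969 h⁻¹
CL = k × Vd = 0.01969 × 165 = 3.249 L/h
At steady state, Dose/τ = Css × CL.
Dose = Css × CL × τ = 19.0 × 3.249 × 13.7 = 845.7 mg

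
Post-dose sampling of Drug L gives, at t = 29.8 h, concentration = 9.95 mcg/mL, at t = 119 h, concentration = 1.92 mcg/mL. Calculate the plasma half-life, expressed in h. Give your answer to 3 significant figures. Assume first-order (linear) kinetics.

k = ln(C₁/C₂) / (t₂ − t₁) = ln(9.95/1.92) / (119 − 29.8)
  = 1.645 / 89.20 = 0.01844 h⁻¹
t½ = ln2 / k = 0.693147 / 0.01844 = 37.59 h

37.6 h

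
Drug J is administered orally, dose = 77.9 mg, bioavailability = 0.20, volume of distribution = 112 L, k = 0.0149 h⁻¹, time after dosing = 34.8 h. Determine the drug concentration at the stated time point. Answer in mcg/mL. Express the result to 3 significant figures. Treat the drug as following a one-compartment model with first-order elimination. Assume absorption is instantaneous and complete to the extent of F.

0.0828 mcg/mL

Amount reaching circulation = F × Dose = 0.20 × 77.90 = 15.58 mg
C₀ = F·Dose / Vd = 15.58 / 112 = 0.1391 mg/L
C = C₀ · e^(−k·t) = 0.1391 × e^(−0.01490 × 34.8)
  = 0.1391 × 0.5954 = 0.08282 mg/L
(0.08282 mg/L = 0.08282 mcg/mL)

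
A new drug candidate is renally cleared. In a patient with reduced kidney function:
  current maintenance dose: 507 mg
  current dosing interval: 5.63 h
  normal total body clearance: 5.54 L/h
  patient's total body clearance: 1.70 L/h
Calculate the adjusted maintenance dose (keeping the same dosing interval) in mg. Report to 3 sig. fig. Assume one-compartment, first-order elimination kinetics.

To keep the same average steady-state level, dosing rate must scale with clearance.
CL ratio = 1.70 / 5.54 = 0.3069
New dose (same interval) = 507 × 0.3069 = 155.6 mg

156 mg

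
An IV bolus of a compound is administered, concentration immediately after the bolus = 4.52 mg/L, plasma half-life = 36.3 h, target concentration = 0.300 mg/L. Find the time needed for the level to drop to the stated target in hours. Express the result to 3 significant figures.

k = ln2 / t½ = 0.693147 / 36.3 = 0.01909 h⁻¹
t = ln(C₀ / C) / k = ln(4.520 / 0.300) / 0.01909
  = ln(15.07) / 0.01909 = 2.713 / 0.01909 = 142.1 h

142 h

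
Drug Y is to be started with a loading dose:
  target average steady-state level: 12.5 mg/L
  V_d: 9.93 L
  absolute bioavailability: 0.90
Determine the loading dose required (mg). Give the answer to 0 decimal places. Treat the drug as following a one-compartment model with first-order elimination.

LD = Css × Vd / F = 12.5 × 9.93 / 0.90 = 137.9 mg

138 mg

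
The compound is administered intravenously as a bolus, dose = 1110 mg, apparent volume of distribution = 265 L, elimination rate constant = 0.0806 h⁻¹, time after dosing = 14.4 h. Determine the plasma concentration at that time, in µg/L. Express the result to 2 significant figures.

1300 µg/L

C₀ = Dose / Vd = 1110 / 265 = 4.189 mg/L
C = C₀ · e^(−k·t) = 4.189 × e^(−0.08060 × 14.4)
  = 4.189 × 0.3133 = 1.312 mg/L
Convert: 1.312 mg/L × 1000 = 1312 µg/L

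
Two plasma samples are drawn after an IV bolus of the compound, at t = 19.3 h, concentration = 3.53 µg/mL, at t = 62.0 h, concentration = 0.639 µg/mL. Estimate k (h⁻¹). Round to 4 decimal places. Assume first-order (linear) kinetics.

k = ln(C₁/C₂) / (t₂ − t₁) = ln(3.53/0.639) / (62.0 − 19.3)
  = 1.709 / 42.70 = 0.04002 h⁻¹

0.0400 h⁻¹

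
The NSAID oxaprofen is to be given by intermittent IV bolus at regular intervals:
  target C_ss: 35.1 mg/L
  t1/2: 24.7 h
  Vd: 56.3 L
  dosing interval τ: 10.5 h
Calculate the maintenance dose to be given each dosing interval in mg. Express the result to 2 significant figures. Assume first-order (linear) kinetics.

580 mg

k = ln2 / t½ = 0.693147 / 24.7 = 0.02806 h⁻¹
CL = k × Vd = 0.02806 × 56.3 = 1.580 L/h
At steady state, Dose/τ = Css × CL.
Dose = Css × CL × τ = 35.1 × 1.580 × 10.5 = 582.3 mg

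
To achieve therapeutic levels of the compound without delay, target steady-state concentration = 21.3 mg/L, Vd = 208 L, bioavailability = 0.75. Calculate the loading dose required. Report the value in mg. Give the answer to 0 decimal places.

LD = Css × Vd / F = 21.3 × 208 / 0.75 = 5907 mg

5907 mg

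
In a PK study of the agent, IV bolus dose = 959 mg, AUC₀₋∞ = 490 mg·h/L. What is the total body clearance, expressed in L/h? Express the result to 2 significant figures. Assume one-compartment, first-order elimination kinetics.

CL = Dose / AUC = 959 / 490 = 1.957 L/h

2.0 L/h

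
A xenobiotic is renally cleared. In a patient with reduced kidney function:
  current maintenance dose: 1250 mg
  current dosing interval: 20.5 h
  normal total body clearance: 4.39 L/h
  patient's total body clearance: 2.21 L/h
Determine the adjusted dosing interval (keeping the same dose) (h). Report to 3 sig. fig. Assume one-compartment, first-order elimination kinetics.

40.7 h

To keep the same average steady-state level, dosing rate must scale with clearance.
CL ratio = 2.21 / 4.39 = 0.5034
New interval (same dose) = 20.5 / 0.5034 = 40.72 h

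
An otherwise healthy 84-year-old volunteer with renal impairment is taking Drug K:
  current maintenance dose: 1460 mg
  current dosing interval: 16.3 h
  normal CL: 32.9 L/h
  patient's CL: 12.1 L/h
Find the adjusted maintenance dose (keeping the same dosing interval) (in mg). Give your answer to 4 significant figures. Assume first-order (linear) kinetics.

537.0 mg

To keep the same average steady-state level, dosing rate must scale with clearance.
CL ratio = 12.1 / 32.9 = 0.3678
New dose (same interval) = 1460 × 0.3678 = 537.0 mg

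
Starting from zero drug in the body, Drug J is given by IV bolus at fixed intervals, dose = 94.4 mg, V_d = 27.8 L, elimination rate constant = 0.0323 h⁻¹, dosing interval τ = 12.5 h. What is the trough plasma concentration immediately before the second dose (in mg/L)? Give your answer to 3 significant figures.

2.27 mg/L

C₀ per dose = Dose / Vd = 94.4 / 27.8 = 3.396 mg/L
Fraction remaining after one interval: r = e^(−kτ) = e^(−0.03230 × 12.5) = 0.6678
Before dose 2, 1 dose has been given (aged 1τ).
C_trough = C₀ × r = 3.396 × 0.6678 = 2.268 mg/L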